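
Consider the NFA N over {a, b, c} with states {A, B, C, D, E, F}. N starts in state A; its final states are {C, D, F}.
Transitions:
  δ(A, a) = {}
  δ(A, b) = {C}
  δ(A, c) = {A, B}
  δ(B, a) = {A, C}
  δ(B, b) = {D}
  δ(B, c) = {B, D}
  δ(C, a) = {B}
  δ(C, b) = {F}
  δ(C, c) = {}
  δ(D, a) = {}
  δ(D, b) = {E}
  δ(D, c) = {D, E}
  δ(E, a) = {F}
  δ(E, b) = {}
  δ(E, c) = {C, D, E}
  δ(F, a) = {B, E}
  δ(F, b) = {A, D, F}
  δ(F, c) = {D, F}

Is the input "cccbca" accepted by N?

accepted

Start: {A}
read c: {A, B}
read c: {A, B, D}
read c: {A, B, D, E}
read b: {C, D, E}
read c: {C, D, E}
read a: {B, F}
Reachable ∩ accepting = {F} — nonempty.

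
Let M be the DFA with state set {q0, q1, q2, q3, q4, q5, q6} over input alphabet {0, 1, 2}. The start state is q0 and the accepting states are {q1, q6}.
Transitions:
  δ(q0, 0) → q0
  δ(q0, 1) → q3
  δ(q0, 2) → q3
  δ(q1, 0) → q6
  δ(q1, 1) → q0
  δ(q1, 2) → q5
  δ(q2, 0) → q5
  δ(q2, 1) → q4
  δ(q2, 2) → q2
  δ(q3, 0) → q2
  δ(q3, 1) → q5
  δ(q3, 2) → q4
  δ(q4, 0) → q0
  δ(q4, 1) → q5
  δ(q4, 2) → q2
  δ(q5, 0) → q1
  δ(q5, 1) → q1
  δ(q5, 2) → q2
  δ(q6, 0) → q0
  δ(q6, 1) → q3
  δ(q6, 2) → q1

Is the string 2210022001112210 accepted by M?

q0 --2--> q3
q3 --2--> q4
q4 --1--> q5
q5 --0--> q1
q1 --0--> q6
q6 --2--> q1
q1 --2--> q5
q5 --0--> q1
q1 --0--> q6
q6 --1--> q3
q3 --1--> q5
q5 --1--> q1
q1 --2--> q5
q5 --2--> q2
q2 --1--> q4
q4 --0--> q0
End in state q0, which is not an accepting state.

rejected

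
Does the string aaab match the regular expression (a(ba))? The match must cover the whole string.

no

No split of aaab into u·v has a matching u and (ba) matching v.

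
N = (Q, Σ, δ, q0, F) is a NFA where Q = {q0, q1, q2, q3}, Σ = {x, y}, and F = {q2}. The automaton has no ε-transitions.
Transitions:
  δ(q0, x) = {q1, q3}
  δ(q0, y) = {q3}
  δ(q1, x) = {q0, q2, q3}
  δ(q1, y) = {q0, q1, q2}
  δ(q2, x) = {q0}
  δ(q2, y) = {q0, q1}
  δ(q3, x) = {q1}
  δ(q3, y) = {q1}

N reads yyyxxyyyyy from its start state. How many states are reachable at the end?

Start: {q0}
read y: {q3}
read y: {q1}
read y: {q0, q1, q2}
read x: {q0, q1, q2, q3}
read x: {q0, q1, q2, q3}
read y: {q0, q1, q2, q3}
read y: {q0, q1, q2, q3}
read y: {q0, q1, q2, q3}
read y: {q0, q1, q2, q3}
read y: {q0, q1, q2, q3}
Final reachable set {q0, q1, q2, q3} has 4 states.

4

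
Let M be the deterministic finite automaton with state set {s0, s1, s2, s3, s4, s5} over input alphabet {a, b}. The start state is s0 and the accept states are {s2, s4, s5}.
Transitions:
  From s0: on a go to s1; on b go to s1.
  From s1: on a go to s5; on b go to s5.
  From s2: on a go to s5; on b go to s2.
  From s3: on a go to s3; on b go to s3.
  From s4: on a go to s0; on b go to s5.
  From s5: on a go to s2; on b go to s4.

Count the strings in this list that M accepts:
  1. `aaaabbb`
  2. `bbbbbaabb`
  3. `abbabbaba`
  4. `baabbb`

`aaaabbb`: accepted
`bbbbbaabb`: accepted
`abbabbaba`: accepted
`baabbb`: accepted

4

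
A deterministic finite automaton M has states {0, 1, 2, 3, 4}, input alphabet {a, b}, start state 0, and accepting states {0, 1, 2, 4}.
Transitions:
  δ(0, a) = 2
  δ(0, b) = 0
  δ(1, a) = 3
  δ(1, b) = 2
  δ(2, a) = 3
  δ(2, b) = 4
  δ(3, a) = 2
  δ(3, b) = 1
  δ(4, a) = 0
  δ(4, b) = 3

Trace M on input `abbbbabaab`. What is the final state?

4

0 --a--> 2
2 --b--> 4
4 --b--> 3
3 --b--> 1
1 --b--> 2
2 --a--> 3
3 --b--> 1
1 --a--> 3
3 --a--> 2
2 --b--> 4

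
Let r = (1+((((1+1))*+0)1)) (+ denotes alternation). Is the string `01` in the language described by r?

yes

The right alternative ((((1+1))*+0)1) matches 01.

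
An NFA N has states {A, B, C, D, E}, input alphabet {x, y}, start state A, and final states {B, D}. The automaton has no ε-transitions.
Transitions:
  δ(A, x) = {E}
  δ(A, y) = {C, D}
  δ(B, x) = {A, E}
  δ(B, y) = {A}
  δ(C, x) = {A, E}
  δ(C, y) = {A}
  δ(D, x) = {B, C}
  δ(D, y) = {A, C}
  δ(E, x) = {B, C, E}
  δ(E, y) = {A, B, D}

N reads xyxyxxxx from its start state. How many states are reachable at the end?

4

Start: {A}
read x: {E}
read y: {A, B, D}
read x: {A, B, C, E}
read y: {A, B, C, D}
read x: {A, B, C, E}
read x: {A, B, C, E}
read x: {A, B, C, E}
read x: {A, B, C, E}
Final reachable set {A, B, C, E} has 4 states.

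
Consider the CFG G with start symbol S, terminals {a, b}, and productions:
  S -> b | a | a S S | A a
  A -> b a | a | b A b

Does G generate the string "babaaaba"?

no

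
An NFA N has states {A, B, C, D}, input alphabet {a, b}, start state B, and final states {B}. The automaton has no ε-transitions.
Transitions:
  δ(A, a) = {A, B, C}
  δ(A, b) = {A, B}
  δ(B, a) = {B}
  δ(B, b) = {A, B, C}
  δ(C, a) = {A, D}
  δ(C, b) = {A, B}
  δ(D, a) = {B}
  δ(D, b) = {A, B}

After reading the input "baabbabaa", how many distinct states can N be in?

Start: {B}
read b: {A, B, C}
read a: {A, B, C, D}
read a: {A, B, C, D}
read b: {A, B, C}
read b: {A, B, C}
read a: {A, B, C, D}
read b: {A, B, C}
read a: {A, B, C, D}
read a: {A, B, C, D}
Final reachable set {A, B, C, D} has 4 states.

4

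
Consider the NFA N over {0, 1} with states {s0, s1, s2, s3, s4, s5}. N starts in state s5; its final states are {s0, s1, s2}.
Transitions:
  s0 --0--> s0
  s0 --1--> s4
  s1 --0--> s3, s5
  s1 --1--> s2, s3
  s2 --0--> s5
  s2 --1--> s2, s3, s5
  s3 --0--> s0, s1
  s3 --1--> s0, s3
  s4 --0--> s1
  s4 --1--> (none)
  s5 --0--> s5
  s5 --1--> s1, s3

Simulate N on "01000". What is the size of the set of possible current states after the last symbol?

Start: {s5}
read 0: {s5}
read 1: {s1, s3}
read 0: {s0, s1, s3, s5}
read 0: {s0, s1, s3, s5}
read 0: {s0, s1, s3, s5}
Final reachable set {s0, s1, s3, s5} has 4 states.

4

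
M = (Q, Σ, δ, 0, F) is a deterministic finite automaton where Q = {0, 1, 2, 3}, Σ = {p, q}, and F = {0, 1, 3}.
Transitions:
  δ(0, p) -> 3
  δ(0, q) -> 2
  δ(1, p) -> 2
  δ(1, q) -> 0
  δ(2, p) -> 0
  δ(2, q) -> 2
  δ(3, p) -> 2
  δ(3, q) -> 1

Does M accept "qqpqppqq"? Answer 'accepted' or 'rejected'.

accepted

0 --q--> 2
2 --q--> 2
2 --p--> 0
0 --q--> 2
2 --p--> 0
0 --p--> 3
3 --q--> 1
1 --q--> 0
End in state 0, which is an accepting state.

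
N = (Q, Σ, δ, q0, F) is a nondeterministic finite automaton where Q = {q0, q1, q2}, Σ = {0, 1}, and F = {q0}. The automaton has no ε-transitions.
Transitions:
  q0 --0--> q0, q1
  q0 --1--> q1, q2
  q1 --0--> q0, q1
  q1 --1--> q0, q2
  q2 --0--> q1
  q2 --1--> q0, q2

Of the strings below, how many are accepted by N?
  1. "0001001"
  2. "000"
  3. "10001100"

"0001001": accepted
"000": accepted
"10001100": accepted

3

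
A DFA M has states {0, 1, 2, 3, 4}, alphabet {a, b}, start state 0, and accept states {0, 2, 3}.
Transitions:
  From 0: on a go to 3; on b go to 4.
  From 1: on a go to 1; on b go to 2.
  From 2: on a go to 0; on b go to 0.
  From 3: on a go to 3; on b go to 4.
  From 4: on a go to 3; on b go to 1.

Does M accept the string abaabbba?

accepted

0 --a--> 3
3 --b--> 4
4 --a--> 3
3 --a--> 3
3 --b--> 4
4 --b--> 1
1 --b--> 2
2 --a--> 0
End in state 0, which is an accepting state.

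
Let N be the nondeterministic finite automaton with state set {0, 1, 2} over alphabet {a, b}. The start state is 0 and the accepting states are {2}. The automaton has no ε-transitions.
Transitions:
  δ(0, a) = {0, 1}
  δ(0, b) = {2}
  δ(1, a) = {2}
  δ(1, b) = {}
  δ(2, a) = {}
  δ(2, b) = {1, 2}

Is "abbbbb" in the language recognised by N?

Start: {0}
read a: {0, 1}
read b: {2}
read b: {1, 2}
read b: {1, 2}
read b: {1, 2}
read b: {1, 2}
Reachable ∩ accepting = {2} — nonempty.

accepted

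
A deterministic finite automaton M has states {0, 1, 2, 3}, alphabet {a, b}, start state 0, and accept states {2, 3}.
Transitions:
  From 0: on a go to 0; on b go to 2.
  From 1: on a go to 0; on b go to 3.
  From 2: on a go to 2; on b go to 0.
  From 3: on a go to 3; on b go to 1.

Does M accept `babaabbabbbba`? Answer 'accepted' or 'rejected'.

rejected

0 --b--> 2
2 --a--> 2
2 --b--> 0
0 --a--> 0
0 --a--> 0
0 --b--> 2
2 --b--> 0
0 --a--> 0
0 --b--> 2
2 --b--> 0
0 --b--> 2
2 --b--> 0
0 --a--> 0
End in state 0, which is not an accepting state.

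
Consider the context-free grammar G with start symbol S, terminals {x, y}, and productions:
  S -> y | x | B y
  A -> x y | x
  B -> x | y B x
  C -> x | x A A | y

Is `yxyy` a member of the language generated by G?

no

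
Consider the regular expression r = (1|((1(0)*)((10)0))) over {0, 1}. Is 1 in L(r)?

yes

The left alternative 1 matches 1.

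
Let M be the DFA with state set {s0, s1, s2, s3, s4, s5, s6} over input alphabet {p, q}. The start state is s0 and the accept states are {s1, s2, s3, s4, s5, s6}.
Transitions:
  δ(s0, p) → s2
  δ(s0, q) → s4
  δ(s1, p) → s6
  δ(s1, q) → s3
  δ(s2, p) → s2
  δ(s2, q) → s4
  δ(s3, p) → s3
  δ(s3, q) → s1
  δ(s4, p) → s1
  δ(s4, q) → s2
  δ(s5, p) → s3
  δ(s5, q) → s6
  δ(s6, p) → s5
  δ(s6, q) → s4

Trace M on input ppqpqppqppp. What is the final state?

s0 --p--> s2
s2 --p--> s2
s2 --q--> s4
s4 --p--> s1
s1 --q--> s3
s3 --p--> s3
s3 --p--> s3
s3 --q--> s1
s1 --p--> s6
s6 --p--> s5
s5 --p--> s3

s3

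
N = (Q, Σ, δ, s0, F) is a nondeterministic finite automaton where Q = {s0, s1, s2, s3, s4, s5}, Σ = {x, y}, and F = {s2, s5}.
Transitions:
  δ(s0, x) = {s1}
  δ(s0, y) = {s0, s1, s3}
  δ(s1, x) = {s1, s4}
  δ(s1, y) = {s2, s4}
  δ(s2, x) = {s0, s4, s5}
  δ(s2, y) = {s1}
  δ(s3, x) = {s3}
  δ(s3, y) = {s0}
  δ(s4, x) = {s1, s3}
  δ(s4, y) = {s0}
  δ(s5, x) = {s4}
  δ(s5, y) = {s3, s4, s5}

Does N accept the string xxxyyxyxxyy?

Start: {s0}
read x: {s1}
read x: {s1, s4}
read x: {s1, s3, s4}
read y: {s0, s2, s4}
read y: {s0, s1, s3}
read x: {s1, s3, s4}
read y: {s0, s2, s4}
read x: {s0, s1, s3, s4, s5}
read x: {s1, s3, s4}
read y: {s0, s2, s4}
read y: {s0, s1, s3}
Reachable ∩ accepting = {} — empty.

rejected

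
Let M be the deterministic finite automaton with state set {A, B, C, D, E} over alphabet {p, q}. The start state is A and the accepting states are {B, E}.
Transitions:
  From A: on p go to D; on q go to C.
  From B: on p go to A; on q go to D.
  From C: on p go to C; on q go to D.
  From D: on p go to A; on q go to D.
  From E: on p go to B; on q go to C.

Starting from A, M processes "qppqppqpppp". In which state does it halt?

D

A --q--> C
C --p--> C
C --p--> C
C --q--> D
D --p--> A
A --p--> D
D --q--> D
D --p--> A
A --p--> D
D --p--> A
A --p--> D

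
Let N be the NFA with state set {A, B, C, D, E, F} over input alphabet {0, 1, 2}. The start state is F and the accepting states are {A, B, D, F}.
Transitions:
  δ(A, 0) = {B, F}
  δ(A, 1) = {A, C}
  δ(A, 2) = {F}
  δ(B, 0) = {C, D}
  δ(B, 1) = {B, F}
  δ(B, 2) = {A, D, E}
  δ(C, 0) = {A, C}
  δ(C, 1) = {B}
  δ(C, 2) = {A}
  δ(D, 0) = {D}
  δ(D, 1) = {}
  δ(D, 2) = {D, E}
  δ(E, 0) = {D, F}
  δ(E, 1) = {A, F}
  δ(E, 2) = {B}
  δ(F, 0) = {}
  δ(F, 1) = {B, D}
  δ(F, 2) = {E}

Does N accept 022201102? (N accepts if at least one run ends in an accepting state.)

Start: {F}
read 0: {}
The reachable set is empty and stays empty for the remaining 8 symbols.
Reachable ∩ accepting = {} — empty.

rejected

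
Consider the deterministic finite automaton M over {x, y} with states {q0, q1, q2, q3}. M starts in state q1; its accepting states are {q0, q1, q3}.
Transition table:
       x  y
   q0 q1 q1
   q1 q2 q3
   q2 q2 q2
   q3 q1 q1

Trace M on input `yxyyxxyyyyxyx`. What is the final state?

q2

q1 --y--> q3
q3 --x--> q1
q1 --y--> q3
q3 --y--> q1
q1 --x--> q2
q2 --x--> q2
q2 --y--> q2
q2 --y--> q2
q2 --y--> q2
q2 --y--> q2
q2 --x--> q2
q2 --y--> q2
q2 --x--> q2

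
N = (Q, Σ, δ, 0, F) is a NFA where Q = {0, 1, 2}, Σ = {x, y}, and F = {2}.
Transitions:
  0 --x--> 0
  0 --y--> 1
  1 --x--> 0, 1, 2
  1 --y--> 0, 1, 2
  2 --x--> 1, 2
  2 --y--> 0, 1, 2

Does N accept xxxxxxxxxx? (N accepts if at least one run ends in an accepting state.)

rejected

Start: {0}
read x: {0}
read x: {0}
read x: {0}
read x: {0}
read x: {0}
read x: {0}
read x: {0}
read x: {0}
read x: {0}
read x: {0}
Reachable ∩ accepting = {} — empty.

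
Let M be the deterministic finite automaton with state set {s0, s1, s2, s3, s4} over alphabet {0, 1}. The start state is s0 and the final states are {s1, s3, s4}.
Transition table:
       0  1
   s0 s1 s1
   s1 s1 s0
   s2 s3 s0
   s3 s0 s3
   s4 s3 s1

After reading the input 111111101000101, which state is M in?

s0

s0 --1--> s1
s1 --1--> s0
s0 --1--> s1
s1 --1--> s0
s0 --1--> s1
s1 --1--> s0
s0 --1--> s1
s1 --0--> s1
s1 --1--> s0
s0 --0--> s1
s1 --0--> s1
s1 --0--> s1
s1 --1--> s0
s0 --0--> s1
s1 --1--> s0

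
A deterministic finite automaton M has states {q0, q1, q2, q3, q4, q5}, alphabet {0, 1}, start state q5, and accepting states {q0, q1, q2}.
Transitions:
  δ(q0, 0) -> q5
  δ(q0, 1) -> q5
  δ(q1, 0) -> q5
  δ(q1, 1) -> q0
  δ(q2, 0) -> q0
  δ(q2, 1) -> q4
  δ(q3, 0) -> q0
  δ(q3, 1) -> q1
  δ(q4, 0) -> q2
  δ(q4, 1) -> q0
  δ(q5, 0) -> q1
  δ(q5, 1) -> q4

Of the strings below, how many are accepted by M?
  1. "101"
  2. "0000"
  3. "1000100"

"101": rejected
"0000": rejected
"1000100": accepted

1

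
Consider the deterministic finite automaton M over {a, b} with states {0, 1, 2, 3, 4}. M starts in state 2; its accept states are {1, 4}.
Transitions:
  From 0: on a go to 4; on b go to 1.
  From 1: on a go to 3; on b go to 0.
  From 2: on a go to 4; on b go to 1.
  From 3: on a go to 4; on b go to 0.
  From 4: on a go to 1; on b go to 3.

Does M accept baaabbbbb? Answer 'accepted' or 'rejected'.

2 --b--> 1
1 --a--> 3
3 --a--> 4
4 --a--> 1
1 --b--> 0
0 --b--> 1
1 --b--> 0
0 --b--> 1
1 --b--> 0
End in state 0, which is not an accepting state.

rejected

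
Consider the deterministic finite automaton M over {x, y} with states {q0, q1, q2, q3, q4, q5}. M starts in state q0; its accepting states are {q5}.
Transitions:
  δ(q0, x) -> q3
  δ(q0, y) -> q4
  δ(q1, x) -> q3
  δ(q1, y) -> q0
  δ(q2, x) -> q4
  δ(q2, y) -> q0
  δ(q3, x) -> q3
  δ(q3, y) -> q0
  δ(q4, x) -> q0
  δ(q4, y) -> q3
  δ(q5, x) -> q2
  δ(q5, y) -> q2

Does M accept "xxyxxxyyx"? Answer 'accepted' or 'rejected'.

rejected

q0 --x--> q3
q3 --x--> q3
q3 --y--> q0
q0 --x--> q3
q3 --x--> q3
q3 --x--> q3
q3 --y--> q0
q0 --y--> q4
q4 --x--> q0
End in state q0, which is not an accepting state.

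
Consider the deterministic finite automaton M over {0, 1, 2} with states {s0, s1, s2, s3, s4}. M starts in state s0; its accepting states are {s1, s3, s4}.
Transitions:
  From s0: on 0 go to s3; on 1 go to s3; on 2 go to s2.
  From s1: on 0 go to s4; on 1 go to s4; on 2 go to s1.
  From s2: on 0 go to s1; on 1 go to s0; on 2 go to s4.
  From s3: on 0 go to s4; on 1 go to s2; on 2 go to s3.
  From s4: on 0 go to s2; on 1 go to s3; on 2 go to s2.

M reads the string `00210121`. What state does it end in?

s0 --0--> s3
s3 --0--> s4
s4 --2--> s2
s2 --1--> s0
s0 --0--> s3
s3 --1--> s2
s2 --2--> s4
s4 --1--> s3

s3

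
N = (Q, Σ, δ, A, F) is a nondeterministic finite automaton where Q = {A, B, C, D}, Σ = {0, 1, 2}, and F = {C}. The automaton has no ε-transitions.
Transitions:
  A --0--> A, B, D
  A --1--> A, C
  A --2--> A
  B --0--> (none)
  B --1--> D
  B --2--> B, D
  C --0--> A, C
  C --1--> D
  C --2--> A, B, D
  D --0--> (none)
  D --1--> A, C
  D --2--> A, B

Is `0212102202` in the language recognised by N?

rejected

Start: {A}
read 0: {A, B, D}
read 2: {A, B, D}
read 1: {A, C, D}
read 2: {A, B, D}
read 1: {A, C, D}
read 0: {A, B, C, D}
read 2: {A, B, D}
read 2: {A, B, D}
read 0: {A, B, D}
read 2: {A, B, D}
Reachable ∩ accepting = {} — empty.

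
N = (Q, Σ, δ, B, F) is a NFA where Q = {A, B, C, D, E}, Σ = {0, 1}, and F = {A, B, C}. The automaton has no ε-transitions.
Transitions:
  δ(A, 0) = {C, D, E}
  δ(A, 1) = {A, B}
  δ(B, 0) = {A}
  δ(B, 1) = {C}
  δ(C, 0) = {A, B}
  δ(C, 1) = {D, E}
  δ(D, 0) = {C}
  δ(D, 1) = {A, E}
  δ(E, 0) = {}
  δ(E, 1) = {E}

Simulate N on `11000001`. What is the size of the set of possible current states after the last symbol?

5

Start: {B}
read 1: {C}
read 1: {D, E}
read 0: {C}
read 0: {A, B}
read 0: {A, C, D, E}
read 0: {A, B, C, D, E}
read 0: {A, B, C, D, E}
read 1: {A, B, C, D, E}
Final reachable set {A, B, C, D, E} has 5 states.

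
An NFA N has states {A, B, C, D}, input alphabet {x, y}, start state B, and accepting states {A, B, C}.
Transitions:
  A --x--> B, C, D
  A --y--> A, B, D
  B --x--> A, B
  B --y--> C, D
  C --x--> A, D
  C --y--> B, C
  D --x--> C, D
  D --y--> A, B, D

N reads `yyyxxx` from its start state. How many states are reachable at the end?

Start: {B}
read y: {C, D}
read y: {A, B, C, D}
read y: {A, B, C, D}
read x: {A, B, C, D}
read x: {A, B, C, D}
read x: {A, B, C, D}
Final reachable set {A, B, C, D} has 4 states.

4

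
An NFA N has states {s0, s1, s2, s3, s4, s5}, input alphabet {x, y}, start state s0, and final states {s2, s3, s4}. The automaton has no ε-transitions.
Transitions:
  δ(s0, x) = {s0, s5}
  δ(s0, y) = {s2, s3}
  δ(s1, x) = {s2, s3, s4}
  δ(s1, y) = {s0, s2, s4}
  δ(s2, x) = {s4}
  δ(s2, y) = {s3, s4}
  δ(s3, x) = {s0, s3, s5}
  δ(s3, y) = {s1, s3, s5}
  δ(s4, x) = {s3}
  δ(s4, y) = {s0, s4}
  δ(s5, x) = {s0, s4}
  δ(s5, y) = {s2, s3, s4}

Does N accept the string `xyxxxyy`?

Start: {s0}
read x: {s0, s5}
read y: {s2, s3, s4}
read x: {s0, s3, s4, s5}
read x: {s0, s3, s4, s5}
read x: {s0, s3, s4, s5}
read y: {s0, s1, s2, s3, s4, s5}
read y: {s0, s1, s2, s3, s4, s5}
Reachable ∩ accepting = {s2, s3, s4} — nonempty.

accepted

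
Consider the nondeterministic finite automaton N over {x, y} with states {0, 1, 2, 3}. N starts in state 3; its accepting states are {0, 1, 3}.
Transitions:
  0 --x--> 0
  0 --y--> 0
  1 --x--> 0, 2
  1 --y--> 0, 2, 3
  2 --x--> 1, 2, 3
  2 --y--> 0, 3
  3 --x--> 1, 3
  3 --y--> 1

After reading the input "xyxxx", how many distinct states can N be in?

Start: {3}
read x: {1, 3}
read y: {0, 1, 2, 3}
read x: {0, 1, 2, 3}
read x: {0, 1, 2, 3}
read x: {0, 1, 2, 3}
Final reachable set {0, 1, 2, 3} has 4 states.

4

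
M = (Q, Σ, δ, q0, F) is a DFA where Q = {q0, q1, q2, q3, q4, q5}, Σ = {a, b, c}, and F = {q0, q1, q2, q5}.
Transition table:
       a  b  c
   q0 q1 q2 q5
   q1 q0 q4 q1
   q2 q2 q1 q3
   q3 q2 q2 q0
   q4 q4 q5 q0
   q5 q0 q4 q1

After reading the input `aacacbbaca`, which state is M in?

q0 --a--> q1
q1 --a--> q0
q0 --c--> q5
q5 --a--> q0
q0 --c--> q5
q5 --b--> q4
q4 --b--> q5
q5 --a--> q0
q0 --c--> q5
q5 --a--> q0

q0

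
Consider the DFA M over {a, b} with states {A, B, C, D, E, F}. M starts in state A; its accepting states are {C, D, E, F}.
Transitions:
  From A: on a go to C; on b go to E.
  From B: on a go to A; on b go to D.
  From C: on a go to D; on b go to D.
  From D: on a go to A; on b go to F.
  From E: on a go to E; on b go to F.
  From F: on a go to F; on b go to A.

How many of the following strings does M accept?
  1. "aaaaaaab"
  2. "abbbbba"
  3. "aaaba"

"aaaaaaab": accepted
"abbbbba": accepted
"aaaba": accepted

3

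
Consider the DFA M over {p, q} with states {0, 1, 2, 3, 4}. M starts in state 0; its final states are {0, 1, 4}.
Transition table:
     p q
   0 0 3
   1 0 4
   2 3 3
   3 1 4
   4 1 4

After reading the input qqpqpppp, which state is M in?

0 --q--> 3
3 --q--> 4
4 --p--> 1
1 --q--> 4
4 --p--> 1
1 --p--> 0
0 --p--> 0
0 --p--> 0

0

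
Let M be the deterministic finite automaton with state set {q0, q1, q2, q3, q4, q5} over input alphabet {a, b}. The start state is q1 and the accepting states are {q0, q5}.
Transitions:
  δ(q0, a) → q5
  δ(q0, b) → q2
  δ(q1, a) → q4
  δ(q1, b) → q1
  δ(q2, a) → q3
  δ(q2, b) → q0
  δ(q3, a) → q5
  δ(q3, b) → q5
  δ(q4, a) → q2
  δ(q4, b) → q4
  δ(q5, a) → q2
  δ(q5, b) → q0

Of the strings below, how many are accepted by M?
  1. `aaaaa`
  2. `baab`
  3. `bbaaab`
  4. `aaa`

2

`aaaaa`: rejected
`baab`: accepted
`bbaaab`: accepted
`aaa`: rejected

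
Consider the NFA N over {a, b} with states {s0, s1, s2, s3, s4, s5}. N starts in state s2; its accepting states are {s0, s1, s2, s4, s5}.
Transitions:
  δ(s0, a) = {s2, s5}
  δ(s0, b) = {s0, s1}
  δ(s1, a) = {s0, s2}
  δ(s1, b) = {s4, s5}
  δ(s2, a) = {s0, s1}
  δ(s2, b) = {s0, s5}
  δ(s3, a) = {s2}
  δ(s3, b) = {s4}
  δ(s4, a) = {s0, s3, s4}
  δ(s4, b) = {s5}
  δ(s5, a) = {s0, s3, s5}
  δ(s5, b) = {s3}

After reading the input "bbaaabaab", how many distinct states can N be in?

5

Start: {s2}
read b: {s0, s5}
read b: {s0, s1, s3}
read a: {s0, s2, s5}
read a: {s0, s1, s2, s3, s5}
read a: {s0, s1, s2, s3, s5}
read b: {s0, s1, s3, s4, s5}
read a: {s0, s2, s3, s4, s5}
read a: {s0, s1, s2, s3, s4, s5}
read b: {s0, s1, s3, s4, s5}
Final reachable set {s0, s1, s3, s4, s5} has 5 states.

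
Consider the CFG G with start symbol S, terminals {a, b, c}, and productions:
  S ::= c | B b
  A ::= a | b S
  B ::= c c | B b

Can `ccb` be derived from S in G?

yes

S ⇒ Bb ⇒ ccb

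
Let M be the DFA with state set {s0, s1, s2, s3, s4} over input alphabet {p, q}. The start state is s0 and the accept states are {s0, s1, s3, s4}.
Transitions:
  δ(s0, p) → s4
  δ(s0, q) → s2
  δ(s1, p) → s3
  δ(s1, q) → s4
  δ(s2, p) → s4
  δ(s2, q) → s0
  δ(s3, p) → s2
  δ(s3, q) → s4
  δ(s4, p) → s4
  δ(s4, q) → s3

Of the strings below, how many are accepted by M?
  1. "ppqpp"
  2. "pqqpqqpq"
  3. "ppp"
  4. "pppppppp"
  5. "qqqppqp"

"ppqpp": accepted
"pqqpqqpq": accepted
"ppp": accepted
"pppppppp": accepted
"qqqppqp": rejected

4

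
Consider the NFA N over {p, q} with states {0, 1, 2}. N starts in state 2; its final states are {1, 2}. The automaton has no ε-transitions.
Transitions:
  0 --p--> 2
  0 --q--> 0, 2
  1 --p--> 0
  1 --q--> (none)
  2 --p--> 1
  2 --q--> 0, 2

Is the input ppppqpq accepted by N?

Start: {2}
read p: {1}
read p: {0}
read p: {2}
read p: {1}
read q: {}
The reachable set is empty and stays empty for the remaining 2 symbols.
Reachable ∩ accepting = {} — empty.

rejected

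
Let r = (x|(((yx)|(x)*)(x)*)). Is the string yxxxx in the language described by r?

yes

The right alternative (((yx)|(x)*)(x)*) matches yxxxx.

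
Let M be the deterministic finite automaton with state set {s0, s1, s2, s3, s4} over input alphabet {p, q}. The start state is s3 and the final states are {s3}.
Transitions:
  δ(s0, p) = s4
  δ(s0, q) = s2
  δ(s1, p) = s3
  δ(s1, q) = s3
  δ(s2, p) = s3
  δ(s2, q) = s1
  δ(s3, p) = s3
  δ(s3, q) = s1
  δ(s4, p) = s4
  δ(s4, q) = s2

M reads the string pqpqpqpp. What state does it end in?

s3 --p--> s3
s3 --q--> s1
s1 --p--> s3
s3 --q--> s1
s1 --p--> s3
s3 --q--> s1
s1 --p--> s3
s3 --p--> s3

s3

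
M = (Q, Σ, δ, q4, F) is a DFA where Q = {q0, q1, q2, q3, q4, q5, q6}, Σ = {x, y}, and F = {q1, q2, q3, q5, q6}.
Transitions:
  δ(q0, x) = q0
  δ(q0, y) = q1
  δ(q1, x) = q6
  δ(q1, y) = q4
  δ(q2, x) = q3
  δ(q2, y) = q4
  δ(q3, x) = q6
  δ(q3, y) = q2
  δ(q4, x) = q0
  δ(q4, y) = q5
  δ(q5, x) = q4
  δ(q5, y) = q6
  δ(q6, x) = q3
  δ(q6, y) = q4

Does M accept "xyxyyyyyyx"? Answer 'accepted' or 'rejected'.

q4 --x--> q0
q0 --y--> q1
q1 --x--> q6
q6 --y--> q4
q4 --y--> q5
q5 --y--> q6
q6 --y--> q4
q4 --y--> q5
q5 --y--> q6
q6 --x--> q3
End in state q3, which is an accepting state.

accepted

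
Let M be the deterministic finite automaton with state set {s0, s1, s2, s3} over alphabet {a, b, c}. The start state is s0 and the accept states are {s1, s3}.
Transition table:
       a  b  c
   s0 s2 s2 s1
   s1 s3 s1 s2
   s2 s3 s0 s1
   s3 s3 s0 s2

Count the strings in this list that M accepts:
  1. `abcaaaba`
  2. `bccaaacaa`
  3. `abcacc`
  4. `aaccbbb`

3

`abcaaaba`: rejected
`bccaaacaa`: accepted
`abcacc`: accepted
`aaccbbb`: accepted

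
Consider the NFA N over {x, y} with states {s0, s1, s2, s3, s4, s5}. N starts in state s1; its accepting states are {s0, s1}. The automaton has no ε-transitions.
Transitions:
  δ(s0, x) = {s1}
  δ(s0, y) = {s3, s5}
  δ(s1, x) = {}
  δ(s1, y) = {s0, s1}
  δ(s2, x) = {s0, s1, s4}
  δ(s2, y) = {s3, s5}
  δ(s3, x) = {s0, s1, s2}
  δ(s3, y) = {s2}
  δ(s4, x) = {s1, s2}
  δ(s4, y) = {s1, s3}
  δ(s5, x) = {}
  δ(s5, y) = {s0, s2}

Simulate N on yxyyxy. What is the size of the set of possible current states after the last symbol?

Start: {s1}
read y: {s0, s1}
read x: {s1}
read y: {s0, s1}
read y: {s0, s1, s3, s5}
read x: {s0, s1, s2}
read y: {s0, s1, s3, s5}
Final reachable set {s0, s1, s3, s5} has 4 states.

4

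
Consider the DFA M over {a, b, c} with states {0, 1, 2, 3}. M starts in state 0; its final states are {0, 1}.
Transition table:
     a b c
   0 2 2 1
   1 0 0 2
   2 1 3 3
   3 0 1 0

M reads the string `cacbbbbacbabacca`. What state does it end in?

0 --c--> 1
1 --a--> 0
0 --c--> 1
1 --b--> 0
0 --b--> 2
2 --b--> 3
3 --b--> 1
1 --a--> 0
0 --c--> 1
1 --b--> 0
0 --a--> 2
2 --b--> 3
3 --a--> 0
0 --c--> 1
1 --c--> 2
2 --a--> 1

1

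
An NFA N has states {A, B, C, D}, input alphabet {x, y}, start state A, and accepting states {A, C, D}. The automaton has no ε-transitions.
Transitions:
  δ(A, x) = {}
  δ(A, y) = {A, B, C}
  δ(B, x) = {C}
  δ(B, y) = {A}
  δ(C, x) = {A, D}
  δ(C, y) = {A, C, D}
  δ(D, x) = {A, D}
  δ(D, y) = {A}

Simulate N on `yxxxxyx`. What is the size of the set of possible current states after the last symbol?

Start: {A}
read y: {A, B, C}
read x: {A, C, D}
read x: {A, D}
read x: {A, D}
read x: {A, D}
read y: {A, B, C}
read x: {A, C, D}
Final reachable set {A, C, D} has 3 states.

3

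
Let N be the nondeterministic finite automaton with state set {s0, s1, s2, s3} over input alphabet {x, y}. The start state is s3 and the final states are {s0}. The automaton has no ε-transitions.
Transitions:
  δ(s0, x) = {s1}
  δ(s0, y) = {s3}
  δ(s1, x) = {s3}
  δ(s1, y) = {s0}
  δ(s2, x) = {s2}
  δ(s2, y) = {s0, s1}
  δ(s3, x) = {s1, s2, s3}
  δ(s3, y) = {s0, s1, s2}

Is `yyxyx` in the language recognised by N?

rejected

Start: {s3}
read y: {s0, s1, s2}
read y: {s0, s1, s3}
read x: {s1, s2, s3}
read y: {s0, s1, s2}
read x: {s1, s2, s3}
Reachable ∩ accepting = {} — empty.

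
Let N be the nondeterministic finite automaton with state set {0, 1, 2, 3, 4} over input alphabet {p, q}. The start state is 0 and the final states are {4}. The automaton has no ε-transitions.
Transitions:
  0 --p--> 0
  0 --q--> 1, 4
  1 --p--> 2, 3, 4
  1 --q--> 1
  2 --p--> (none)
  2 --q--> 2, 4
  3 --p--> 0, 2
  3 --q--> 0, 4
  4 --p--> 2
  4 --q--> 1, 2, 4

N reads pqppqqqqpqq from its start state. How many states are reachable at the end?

3

Start: {0}
read p: {0}
read q: {1, 4}
read p: {2, 3, 4}
read p: {0, 2}
read q: {1, 2, 4}
read q: {1, 2, 4}
read q: {1, 2, 4}
read q: {1, 2, 4}
read p: {2, 3, 4}
read q: {0, 1, 2, 4}
read q: {1, 2, 4}
Final reachable set {1, 2, 4} has 3 states.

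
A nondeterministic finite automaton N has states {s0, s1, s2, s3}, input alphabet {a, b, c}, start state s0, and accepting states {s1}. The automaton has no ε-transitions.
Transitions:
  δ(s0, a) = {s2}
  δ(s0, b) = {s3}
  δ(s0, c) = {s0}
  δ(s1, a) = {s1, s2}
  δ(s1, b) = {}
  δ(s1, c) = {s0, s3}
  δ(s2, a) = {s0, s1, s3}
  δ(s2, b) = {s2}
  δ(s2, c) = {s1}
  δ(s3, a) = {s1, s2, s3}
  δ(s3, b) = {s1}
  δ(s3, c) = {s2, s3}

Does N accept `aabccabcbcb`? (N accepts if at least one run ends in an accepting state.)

accepted

Start: {s0}
read a: {s2}
read a: {s0, s1, s3}
read b: {s1, s3}
read c: {s0, s2, s3}
read c: {s0, s1, s2, s3}
read a: {s0, s1, s2, s3}
read b: {s1, s2, s3}
read c: {s0, s1, s2, s3}
read b: {s1, s2, s3}
read c: {s0, s1, s2, s3}
read b: {s1, s2, s3}
Reachable ∩ accepting = {s1} — nonempty.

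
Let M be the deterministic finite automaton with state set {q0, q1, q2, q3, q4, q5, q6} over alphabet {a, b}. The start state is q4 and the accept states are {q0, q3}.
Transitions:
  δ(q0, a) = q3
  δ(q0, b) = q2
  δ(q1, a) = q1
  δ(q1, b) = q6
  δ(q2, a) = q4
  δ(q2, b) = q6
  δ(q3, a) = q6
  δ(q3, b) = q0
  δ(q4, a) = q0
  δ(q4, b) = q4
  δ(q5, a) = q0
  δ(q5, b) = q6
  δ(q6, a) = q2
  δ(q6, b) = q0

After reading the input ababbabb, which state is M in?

q4 --a--> q0
q0 --b--> q2
q2 --a--> q4
q4 --b--> q4
q4 --b--> q4
q4 --a--> q0
q0 --b--> q2
q2 --b--> q6

q6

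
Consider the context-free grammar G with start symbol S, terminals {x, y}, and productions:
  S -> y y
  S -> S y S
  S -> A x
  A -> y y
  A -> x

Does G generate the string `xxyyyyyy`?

yes

S ⇒ SyS ⇒ SySyS ⇒ AxySyS ⇒ xxySyS ⇒ xxyyyyS ⇒ xxyyyyyy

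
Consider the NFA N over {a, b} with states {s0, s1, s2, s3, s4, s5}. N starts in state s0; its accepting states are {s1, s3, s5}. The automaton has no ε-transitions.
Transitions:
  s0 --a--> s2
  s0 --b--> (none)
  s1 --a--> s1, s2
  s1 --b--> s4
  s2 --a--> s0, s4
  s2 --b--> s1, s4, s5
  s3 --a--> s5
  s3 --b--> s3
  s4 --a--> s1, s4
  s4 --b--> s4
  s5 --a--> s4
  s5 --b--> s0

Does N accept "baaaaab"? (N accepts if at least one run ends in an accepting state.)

rejected

Start: {s0}
read b: {}
The reachable set is empty and stays empty for the remaining 6 symbols.
Reachable ∩ accepting = {} — empty.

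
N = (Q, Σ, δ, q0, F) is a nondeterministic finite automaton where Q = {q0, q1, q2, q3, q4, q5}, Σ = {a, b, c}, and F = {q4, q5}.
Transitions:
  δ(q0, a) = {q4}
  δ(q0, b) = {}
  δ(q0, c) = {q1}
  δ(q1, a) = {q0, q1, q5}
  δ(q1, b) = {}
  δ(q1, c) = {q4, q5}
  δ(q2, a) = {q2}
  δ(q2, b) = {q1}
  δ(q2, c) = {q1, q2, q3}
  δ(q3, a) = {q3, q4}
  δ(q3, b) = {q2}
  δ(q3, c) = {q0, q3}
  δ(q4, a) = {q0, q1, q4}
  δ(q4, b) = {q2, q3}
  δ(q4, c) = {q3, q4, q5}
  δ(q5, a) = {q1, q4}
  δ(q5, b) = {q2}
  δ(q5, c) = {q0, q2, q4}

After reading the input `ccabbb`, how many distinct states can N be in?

1

Start: {q0}
read c: {q1}
read c: {q4, q5}
read a: {q0, q1, q4}
read b: {q2, q3}
read b: {q1, q2}
read b: {q1}
Final reachable set {q1} has 1 state.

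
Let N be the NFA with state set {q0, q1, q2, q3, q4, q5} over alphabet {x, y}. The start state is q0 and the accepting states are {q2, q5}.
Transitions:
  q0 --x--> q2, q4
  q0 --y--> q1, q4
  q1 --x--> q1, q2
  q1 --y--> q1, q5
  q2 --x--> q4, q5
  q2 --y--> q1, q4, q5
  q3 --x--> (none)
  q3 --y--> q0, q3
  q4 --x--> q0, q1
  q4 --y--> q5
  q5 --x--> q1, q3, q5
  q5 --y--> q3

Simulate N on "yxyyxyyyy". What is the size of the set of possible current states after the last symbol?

5

Start: {q0}
read y: {q1, q4}
read x: {q0, q1, q2}
read y: {q1, q4, q5}
read y: {q1, q3, q5}
read x: {q1, q2, q3, q5}
read y: {q0, q1, q3, q4, q5}
read y: {q0, q1, q3, q4, q5}
read y: {q0, q1, q3, q4, q5}
read y: {q0, q1, q3, q4, q5}
Final reachable set {q0, q1, q3, q4, q5} has 5 states.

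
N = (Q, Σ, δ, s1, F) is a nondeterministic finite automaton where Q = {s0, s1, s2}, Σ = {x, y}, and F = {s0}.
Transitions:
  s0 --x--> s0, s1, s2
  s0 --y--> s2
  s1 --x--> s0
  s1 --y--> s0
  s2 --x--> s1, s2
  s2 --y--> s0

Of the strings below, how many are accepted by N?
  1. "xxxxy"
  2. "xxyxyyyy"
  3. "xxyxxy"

"xxxxy": accepted
"xxyxyyyy": accepted
"xxyxxy": accepted

3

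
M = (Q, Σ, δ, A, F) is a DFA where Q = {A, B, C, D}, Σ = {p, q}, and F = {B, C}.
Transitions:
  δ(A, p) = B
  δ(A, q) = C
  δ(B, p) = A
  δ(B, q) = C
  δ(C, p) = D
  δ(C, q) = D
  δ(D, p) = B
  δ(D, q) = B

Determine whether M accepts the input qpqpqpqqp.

rejected

A --q--> C
C --p--> D
D --q--> B
B --p--> A
A --q--> C
C --p--> D
D --q--> B
B --q--> C
C --p--> D
End in state D, which is not an accepting state.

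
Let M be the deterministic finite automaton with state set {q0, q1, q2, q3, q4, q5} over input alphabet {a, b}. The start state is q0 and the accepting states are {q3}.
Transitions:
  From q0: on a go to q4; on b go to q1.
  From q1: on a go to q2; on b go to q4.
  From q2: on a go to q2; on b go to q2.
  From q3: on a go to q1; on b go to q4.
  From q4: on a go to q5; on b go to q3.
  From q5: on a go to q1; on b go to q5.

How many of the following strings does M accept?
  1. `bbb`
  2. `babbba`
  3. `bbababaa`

1

`bbb`: accepted
`babbba`: rejected
`bbababaa`: rejected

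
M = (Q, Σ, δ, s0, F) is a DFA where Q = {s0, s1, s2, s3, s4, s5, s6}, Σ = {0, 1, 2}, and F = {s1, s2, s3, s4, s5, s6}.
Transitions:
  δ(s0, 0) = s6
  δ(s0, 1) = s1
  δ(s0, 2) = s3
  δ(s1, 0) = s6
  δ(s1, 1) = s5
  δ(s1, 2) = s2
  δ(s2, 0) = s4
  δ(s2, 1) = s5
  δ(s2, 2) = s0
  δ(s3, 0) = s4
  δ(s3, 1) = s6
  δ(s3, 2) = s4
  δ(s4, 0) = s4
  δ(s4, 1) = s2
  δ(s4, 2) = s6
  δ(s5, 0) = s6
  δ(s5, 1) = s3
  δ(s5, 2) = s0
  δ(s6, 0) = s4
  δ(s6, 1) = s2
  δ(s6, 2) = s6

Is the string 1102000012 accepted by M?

rejected

s0 --1--> s1
s1 --1--> s5
s5 --0--> s6
s6 --2--> s6
s6 --0--> s4
s4 --0--> s4
s4 --0--> s4
s4 --0--> s4
s4 --1--> s2
s2 --2--> s0
End in state s0, which is not an accepting state.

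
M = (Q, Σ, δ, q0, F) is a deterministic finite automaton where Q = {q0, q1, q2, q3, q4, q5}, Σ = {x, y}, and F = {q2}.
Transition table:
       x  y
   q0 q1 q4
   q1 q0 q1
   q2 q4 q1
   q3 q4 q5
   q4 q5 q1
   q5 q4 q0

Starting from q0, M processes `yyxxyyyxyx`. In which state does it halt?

q5

q0 --y--> q4
q4 --y--> q1
q1 --x--> q0
q0 --x--> q1
q1 --y--> q1
q1 --y--> q1
q1 --y--> q1
q1 --x--> q0
q0 --y--> q4
q4 --x--> q5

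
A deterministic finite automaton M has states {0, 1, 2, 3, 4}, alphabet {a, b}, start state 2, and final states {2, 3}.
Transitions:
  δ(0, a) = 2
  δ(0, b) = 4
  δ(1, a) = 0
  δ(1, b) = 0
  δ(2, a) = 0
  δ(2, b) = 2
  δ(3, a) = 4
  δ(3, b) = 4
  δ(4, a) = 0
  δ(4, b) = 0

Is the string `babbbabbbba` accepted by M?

accepted

2 --b--> 2
2 --a--> 0
0 --b--> 4
4 --b--> 0
0 --b--> 4
4 --a--> 0
0 --b--> 4
4 --b--> 0
0 --b--> 4
4 --b--> 0
0 --a--> 2
End in state 2, which is an accepting state.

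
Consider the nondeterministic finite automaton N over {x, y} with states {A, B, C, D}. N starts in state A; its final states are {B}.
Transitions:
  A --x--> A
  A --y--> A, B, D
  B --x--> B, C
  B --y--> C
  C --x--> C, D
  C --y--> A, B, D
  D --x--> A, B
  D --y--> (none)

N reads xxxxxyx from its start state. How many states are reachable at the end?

Start: {A}
read x: {A}
read x: {A}
read x: {A}
read x: {A}
read x: {A}
read y: {A, B, D}
read x: {A, B, C}
Final reachable set {A, B, C} has 3 states.

3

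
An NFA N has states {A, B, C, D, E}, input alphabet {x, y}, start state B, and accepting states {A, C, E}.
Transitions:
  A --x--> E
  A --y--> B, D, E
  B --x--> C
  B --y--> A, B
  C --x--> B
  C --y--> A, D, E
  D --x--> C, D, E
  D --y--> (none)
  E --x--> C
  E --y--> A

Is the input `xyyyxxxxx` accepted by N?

Start: {B}
read x: {C}
read y: {A, D, E}
read y: {A, B, D, E}
read y: {A, B, D, E}
read x: {C, D, E}
read x: {B, C, D, E}
read x: {B, C, D, E}
read x: {B, C, D, E}
read x: {B, C, D, E}
Reachable ∩ accepting = {C, E} — nonempty.

accepted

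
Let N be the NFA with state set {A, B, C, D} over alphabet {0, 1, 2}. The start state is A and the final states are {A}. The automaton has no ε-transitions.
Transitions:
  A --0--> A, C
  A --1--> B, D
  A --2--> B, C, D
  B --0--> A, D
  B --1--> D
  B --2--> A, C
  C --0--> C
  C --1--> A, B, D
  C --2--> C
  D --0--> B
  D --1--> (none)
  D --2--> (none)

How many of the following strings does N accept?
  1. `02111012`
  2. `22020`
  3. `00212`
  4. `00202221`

`02111012`: rejected
`22020`: accepted
`00212`: accepted
`00202221`: accepted

3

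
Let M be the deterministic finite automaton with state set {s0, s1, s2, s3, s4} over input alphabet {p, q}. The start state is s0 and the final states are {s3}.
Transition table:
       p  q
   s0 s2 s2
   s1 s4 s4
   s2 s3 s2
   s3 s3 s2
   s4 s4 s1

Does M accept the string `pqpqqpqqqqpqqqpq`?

s0 --p--> s2
s2 --q--> s2
s2 --p--> s3
s3 --q--> s2
s2 --q--> s2
s2 --p--> s3
s3 --q--> s2
s2 --q--> s2
s2 --q--> s2
s2 --q--> s2
s2 --p--> s3
s3 --q--> s2
s2 --q--> s2
s2 --q--> s2
s2 --p--> s3
s3 --q--> s2
End in state s2, which is not an accepting state.

rejected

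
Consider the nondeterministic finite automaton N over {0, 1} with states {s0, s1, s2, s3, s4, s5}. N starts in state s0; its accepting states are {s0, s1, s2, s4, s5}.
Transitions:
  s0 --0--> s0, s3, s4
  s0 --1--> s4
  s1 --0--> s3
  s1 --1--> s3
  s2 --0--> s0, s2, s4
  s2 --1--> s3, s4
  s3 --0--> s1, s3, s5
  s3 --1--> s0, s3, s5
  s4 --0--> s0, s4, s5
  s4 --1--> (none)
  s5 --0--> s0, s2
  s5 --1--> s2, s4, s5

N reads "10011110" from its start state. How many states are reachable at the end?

6

Start: {s0}
read 1: {s4}
read 0: {s0, s4, s5}
read 0: {s0, s2, s3, s4, s5}
read 1: {s0, s2, s3, s4, s5}
read 1: {s0, s2, s3, s4, s5}
read 1: {s0, s2, s3, s4, s5}
read 1: {s0, s2, s3, s4, s5}
read 0: {s0, s1, s2, s3, s4, s5}
Final reachable set {s0, s1, s2, s3, s4, s5} has 6 states.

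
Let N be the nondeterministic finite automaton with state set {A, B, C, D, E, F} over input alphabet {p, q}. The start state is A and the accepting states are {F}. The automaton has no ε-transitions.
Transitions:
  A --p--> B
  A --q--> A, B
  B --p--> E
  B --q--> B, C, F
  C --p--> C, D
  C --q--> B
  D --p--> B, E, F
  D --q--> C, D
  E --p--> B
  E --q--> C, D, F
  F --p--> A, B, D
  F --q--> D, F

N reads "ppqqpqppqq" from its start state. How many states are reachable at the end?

Start: {A}
read p: {B}
read p: {E}
read q: {C, D, F}
read q: {B, C, D, F}
read p: {A, B, C, D, E, F}
read q: {A, B, C, D, F}
read p: {A, B, C, D, E, F}
read p: {A, B, C, D, E, F}
read q: {A, B, C, D, F}
read q: {A, B, C, D, F}
Final reachable set {A, B, C, D, F} has 5 states.

5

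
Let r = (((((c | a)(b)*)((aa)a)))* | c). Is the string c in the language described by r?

yes

The right alternative c matches c.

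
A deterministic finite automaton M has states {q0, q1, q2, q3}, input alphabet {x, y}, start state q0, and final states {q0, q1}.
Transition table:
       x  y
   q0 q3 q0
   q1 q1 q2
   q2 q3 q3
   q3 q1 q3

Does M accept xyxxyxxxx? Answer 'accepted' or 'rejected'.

q0 --x--> q3
q3 --y--> q3
q3 --x--> q1
q1 --x--> q1
q1 --y--> q2
q2 --x--> q3
q3 --x--> q1
q1 --x--> q1
q1 --x--> q1
End in state q1, which is an accepting state.

accepted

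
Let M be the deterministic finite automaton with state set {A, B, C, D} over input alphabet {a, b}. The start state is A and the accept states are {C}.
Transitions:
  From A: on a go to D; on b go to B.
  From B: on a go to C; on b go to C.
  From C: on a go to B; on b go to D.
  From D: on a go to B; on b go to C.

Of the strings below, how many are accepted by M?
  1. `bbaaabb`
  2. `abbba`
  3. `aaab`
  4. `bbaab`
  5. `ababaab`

0

`bbaaabb`: rejected
`abbba`: rejected
`aaab`: rejected
`bbaab`: rejected
`ababaab`: rejected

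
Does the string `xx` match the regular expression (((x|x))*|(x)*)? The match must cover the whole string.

The left alternative ((x|x))* matches xx.

yes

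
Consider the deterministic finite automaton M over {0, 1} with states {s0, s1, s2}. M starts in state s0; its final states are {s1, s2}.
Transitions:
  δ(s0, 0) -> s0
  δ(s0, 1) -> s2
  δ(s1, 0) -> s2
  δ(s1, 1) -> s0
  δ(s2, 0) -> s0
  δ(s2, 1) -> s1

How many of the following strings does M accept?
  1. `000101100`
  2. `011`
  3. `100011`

`000101100`: rejected
`011`: accepted
`100011`: accepted

2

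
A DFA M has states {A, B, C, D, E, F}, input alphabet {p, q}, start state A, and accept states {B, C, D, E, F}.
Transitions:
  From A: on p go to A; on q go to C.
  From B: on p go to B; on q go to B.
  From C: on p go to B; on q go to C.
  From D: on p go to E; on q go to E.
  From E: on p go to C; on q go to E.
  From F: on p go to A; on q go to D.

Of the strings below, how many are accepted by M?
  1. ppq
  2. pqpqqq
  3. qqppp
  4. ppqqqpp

4

ppq: accepted
pqpqqq: accepted
qqppp: accepted
ppqqqpp: accepted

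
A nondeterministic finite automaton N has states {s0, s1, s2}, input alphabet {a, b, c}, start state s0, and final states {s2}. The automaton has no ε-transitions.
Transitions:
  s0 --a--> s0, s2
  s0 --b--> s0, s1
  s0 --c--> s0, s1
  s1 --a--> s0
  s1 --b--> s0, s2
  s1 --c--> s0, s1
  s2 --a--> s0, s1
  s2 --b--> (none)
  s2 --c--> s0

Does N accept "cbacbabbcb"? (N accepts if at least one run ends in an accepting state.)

Start: {s0}
read c: {s0, s1}
read b: {s0, s1, s2}
read a: {s0, s1, s2}
read c: {s0, s1}
read b: {s0, s1, s2}
read a: {s0, s1, s2}
read b: {s0, s1, s2}
read b: {s0, s1, s2}
read c: {s0, s1}
read b: {s0, s1, s2}
Reachable ∩ accepting = {s2} — nonempty.

accepted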